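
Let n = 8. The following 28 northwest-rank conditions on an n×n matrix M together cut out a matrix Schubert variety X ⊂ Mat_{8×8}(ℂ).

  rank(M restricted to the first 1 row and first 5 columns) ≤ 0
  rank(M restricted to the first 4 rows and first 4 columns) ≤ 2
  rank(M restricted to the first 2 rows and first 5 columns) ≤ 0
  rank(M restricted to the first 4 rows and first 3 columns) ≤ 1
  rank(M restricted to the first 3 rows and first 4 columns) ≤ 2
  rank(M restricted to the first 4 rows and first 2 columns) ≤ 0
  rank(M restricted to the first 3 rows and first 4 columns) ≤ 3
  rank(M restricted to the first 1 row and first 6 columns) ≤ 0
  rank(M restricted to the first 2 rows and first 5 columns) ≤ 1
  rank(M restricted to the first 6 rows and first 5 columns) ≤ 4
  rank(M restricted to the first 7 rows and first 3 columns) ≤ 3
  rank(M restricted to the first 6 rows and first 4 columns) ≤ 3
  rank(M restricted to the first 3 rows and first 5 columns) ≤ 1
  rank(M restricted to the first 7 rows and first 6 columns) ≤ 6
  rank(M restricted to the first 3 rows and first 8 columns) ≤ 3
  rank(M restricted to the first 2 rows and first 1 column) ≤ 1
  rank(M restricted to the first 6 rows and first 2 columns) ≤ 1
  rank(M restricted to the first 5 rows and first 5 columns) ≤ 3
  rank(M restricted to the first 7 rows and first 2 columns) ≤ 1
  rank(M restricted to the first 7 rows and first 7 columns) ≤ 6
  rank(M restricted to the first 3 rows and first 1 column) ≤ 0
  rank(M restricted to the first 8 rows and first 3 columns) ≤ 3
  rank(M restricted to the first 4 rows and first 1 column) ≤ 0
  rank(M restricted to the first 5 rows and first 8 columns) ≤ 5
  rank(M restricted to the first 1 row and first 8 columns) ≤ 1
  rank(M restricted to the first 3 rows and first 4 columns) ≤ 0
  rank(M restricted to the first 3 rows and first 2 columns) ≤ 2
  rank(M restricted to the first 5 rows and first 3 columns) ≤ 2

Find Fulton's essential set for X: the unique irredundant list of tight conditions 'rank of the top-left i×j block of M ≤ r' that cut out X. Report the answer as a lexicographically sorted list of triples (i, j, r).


Computing R[i][j] = min implied NW-rank bound (n=8, 28 conditions):

  0 0 0 0 0 0 1 1
  0 0 0 0 0 1 2 2
  0 0 0 0 1 2 3 3
  0 0 1 1 2 3 4 4
  1 1 2 2 3 4 5 5
  1 1 2 3 4 5 6 6
  1 1 2 3 4 5 6 7
  1 2 3 4 5 6 7 8

hence w(1..8) = (7, 6, 5, 3, 1, 4, 8, 2).

5 SE-corners of the 19-cell Rothe diagram give Ess(w):

[(1, 6, 0), (2, 5, 0), (3, 4, 0), (4, 2, 0), (7, 2, 1)]


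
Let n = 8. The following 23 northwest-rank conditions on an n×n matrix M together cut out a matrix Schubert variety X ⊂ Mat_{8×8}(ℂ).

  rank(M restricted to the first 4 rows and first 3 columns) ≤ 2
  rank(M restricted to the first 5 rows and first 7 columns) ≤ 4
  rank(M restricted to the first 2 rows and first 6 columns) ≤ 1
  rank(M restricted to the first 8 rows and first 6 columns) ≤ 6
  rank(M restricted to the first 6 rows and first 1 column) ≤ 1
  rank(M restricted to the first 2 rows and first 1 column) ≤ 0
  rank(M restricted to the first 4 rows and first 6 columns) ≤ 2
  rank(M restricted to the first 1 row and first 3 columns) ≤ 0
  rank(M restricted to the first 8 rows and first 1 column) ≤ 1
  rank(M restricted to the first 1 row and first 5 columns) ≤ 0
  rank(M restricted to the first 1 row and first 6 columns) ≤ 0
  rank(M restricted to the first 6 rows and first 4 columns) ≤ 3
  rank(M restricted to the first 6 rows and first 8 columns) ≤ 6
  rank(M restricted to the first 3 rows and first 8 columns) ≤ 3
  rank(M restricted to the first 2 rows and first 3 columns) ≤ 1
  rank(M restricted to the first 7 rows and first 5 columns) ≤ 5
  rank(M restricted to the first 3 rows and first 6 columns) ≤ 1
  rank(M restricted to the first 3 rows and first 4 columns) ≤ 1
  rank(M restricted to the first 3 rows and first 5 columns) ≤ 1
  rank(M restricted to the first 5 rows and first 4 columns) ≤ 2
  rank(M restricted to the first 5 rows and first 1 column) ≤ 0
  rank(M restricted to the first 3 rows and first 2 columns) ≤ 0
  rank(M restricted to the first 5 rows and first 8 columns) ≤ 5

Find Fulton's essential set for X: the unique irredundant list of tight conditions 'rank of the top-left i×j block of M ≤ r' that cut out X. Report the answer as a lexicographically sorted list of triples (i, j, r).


Reconstructing r_w from the 23 given conditions:

  0 0 0 0 0 0 1 1
  0 0 1 1 1 1 2 2
  0 0 1 1 1 1 2 3
  0 1 2 2 2 2 3 4
  0 1 2 2 3 3 4 5
  1 2 3 3 4 4 5 6
  1 2 3 4 5 5 6 7
  1 2 3 4 5 6 7 8

so w = (7, 3, 8, 2, 5, 1, 4, 6).

5 SE-corners of the 16-cell Rothe diagram give Ess(w):

[(1, 6, 0), (3, 2, 0), (3, 6, 1), (5, 1, 0), (5, 4, 2)]


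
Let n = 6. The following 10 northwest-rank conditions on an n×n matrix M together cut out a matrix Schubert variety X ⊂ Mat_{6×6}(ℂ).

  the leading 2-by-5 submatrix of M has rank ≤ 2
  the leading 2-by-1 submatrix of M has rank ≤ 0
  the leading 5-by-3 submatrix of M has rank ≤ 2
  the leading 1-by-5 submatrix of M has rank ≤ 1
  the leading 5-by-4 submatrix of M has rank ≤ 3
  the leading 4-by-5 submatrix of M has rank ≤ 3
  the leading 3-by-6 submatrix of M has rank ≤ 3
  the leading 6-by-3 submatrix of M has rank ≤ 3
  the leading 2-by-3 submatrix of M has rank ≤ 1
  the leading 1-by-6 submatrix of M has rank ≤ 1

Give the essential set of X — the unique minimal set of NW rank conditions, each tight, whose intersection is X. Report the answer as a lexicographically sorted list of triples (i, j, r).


Propagating the 10 rank bounds to every northwest block:

  0  1  1  1  1  1
  0  1  1  2  2  2
  1  2  2  3  3  3
  1  2  2  3  3  4
  1  2  2  3  4  5
  1  2  3  4  5  6

second differences of R give the permutation w = (2, 4, 1, 6, 5, 3).

Fulton essential set (4 of the 6 Rothe cells):

[(2, 1, 0), (2, 3, 1), (4, 5, 3), (5, 3, 2)]


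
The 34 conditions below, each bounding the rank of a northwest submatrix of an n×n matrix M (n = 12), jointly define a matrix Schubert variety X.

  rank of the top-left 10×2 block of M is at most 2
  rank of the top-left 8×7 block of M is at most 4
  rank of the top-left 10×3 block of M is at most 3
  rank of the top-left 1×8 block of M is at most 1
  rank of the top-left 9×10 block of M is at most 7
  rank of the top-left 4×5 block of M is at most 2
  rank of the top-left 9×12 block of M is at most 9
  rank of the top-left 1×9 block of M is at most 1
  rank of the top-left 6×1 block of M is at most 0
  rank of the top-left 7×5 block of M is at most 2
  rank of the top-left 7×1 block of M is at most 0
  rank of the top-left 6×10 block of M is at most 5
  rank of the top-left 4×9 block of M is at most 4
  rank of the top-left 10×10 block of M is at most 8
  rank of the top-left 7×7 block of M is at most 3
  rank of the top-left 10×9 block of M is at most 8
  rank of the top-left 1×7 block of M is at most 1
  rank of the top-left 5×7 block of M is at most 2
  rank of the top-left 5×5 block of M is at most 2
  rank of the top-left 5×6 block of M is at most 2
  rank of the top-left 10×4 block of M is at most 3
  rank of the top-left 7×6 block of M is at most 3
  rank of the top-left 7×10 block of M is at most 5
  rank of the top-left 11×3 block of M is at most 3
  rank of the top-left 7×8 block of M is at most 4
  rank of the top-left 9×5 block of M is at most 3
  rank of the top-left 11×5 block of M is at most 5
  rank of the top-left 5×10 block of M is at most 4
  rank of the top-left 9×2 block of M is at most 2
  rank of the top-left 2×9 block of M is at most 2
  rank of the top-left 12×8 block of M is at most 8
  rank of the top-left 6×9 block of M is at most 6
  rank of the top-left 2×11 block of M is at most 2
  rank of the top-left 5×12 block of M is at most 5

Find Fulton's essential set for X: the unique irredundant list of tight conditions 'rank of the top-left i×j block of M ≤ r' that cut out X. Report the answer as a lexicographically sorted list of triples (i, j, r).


The tightest implied rank at each (i,j), from the 34 conditions:

  0, 1, 1, 1, 1, 1, 1, 1, 1, 1, 1, 1
  0, 1, 2, 2, 2, 2, 2, 2, 2, 2, 2, 2
  0, 1, 2, 2, 2, 2, 2, 3, 3, 3, 3, 3
  0, 1, 2, 2, 2, 2, 2, 3, 4, 4, 4, 4
  0, 1, 2, 2, 2, 2, 2, 3, 4, 4, 5, 5
  0, 1, 2, 2, 2, 3, 3, 4, 5, 5, 6, 6
  0, 1, 2, 2, 2, 3, 3, 4, 5, 5, 6, 7
  1, 2, 3, 3, 3, 4, 4, 5, 6, 6, 7, 8
  1, 2, 3, 3, 3, 4, 5, 6, 7, 7, 8, 9
  1, 2, 3, 3, 4, 5, 6, 7, 8, 8, 9, 10
  1, 2, 3, 4, 5, 6, 7, 8, 9, 9, 10, 11
  1, 2, 3, 4, 5, 6, 7, 8, 9, 10, 11, 12

the unique w with this rank table is (2, 3, 8, 9, 11, 6, 12, 1, 7, 5, 4, 10).

|D(w)|=29, |Ess(w)|=8:

[(5, 7, 2), (5, 10, 4), (7, 1, 0), (7, 5, 2), (7, 7, 3), (7, 10, 5), (9, 5, 3), (10, 4, 3)]


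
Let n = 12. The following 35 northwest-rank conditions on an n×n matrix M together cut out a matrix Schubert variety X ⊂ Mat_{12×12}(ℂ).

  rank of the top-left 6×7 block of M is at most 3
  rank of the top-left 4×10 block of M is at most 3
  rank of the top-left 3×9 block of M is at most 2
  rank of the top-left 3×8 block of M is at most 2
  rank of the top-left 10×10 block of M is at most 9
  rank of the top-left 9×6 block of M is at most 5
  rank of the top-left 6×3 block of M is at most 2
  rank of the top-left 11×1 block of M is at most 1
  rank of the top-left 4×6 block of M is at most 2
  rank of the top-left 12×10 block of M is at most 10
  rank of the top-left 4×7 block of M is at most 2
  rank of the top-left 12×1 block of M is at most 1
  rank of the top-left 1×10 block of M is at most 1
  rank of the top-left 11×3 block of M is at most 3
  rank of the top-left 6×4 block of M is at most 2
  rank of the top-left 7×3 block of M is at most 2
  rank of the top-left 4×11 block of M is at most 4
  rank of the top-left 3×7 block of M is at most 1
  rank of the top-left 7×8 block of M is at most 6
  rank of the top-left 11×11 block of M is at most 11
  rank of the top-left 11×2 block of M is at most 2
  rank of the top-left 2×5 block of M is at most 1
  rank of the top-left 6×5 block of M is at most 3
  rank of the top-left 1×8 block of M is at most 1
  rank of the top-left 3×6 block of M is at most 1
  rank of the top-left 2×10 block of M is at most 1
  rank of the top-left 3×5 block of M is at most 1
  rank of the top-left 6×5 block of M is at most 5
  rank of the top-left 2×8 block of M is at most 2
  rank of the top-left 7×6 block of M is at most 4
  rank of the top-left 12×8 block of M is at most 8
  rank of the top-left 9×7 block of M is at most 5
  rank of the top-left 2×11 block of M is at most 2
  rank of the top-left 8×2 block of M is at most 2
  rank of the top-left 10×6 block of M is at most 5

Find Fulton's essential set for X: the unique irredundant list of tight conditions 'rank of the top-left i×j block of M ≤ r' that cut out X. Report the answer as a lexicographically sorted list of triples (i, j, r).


Propagating the 35 rank bounds to every northwest block:

  1  1  1  1  1  1  1  1  1  1  1  1
  1  1  1  1  1  1  1  1  1  1  2  2
  1  1  1  1  1  1  1  2  2  2  3  3
  1  2  2  2  2  2  2  3  3  3  4  4
  1  2  2  2  3  3  3  4  4  4  5  5
  1  2  2  2  3  3  3  4  5  5  6  6
  1  2  2  3  4  4  4  5  6  6  7  7
  1  2  3  4  5  5  5  6  7  7  8  8
  1  2  3  4  5  5  5  6  7  8  9  9
  1  2  3  4  5  5  6  7  8  9  10  10
  1  2  3  4  5  6  7  8  9  10  11  11
  1  2  3  4  5  6  7  8  9  10  11  12

hence w(1..12) = (1, 11, 8, 2, 5, 9, 4, 3, 10, 7, 6, 12).

Fulton essential set (7 of the 25 Rothe cells):

[(2, 10, 1), (3, 7, 1), (6, 4, 2), (6, 7, 3), (7, 3, 2), (9, 7, 5), (10, 6, 5)]


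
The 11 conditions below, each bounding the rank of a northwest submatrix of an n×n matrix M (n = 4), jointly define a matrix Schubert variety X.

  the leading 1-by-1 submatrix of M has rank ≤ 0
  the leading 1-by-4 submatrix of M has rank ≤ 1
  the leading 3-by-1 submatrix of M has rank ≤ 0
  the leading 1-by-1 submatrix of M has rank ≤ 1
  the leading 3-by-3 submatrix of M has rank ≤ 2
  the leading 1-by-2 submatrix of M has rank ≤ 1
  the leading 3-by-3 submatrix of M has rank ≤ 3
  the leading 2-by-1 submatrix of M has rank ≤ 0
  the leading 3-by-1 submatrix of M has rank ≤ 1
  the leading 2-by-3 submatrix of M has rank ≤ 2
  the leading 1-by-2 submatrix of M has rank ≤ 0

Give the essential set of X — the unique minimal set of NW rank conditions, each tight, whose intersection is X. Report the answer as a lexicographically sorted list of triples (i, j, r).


Propagating the 11 rank bounds to every northwest block:

  0 | 0 | 1 | 1
  0 | 1 | 2 | 2
  0 | 1 | 2 | 3
  1 | 2 | 3 | 4

the unique w with this rank table is (3, 2, 4, 1).

Fulton essential set (2 of the 4 Rothe cells):

[(1, 2, 0), (3, 1, 0)]


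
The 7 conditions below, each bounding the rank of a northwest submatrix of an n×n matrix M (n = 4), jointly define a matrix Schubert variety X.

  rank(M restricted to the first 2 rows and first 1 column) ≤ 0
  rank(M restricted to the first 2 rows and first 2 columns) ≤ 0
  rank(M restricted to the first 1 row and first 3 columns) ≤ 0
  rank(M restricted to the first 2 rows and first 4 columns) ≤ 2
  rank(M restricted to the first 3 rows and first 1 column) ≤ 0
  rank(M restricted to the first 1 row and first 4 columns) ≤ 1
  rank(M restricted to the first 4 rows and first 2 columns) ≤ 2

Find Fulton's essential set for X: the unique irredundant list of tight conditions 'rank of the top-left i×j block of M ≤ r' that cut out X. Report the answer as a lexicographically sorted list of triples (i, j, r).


Rank table r_w(4×4) implied by the 7 constraints:

  i=1: 0 | 0 | 0 | 1
  i=2: 0 | 0 | 1 | 2
  i=3: 0 | 1 | 2 | 3
  i=4: 1 | 2 | 3 | 4

hence w(1..4) = (4, 3, 2, 1).

3 SE-corners of the 6-cell Rothe diagram give Ess(w):

[(1, 3, 0), (2, 2, 0), (3, 1, 0)]


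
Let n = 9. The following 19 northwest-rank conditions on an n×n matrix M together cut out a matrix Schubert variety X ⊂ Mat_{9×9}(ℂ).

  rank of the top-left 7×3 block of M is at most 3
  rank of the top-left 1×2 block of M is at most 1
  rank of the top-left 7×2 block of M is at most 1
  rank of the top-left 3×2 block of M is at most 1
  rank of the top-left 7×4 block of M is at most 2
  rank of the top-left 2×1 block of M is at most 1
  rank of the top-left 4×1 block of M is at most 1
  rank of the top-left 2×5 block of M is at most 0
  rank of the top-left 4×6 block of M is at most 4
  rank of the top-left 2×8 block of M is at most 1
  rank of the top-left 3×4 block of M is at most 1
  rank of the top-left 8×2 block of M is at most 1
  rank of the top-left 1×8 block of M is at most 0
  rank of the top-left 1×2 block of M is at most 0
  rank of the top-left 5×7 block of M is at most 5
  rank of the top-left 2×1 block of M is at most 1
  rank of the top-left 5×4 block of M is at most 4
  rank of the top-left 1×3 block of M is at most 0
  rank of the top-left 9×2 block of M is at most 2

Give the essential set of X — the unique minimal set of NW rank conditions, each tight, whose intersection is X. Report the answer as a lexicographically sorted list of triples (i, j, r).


The tightest implied rank at each (i,j), from the 19 conditions:

  row 1: 0 0 0 0 0 0 0 0 1
  row 2: 0 0 0 0 0 1 1 1 2
  row 3: 1 1 1 1 1 2 2 2 3
  row 4: 1 1 2 2 2 3 3 3 4
  row 5: 1 1 2 2 3 4 4 4 5
  row 6: 1 1 2 2 3 4 5 5 6
  row 7: 1 1 2 2 3 4 5 6 7
  row 8: 1 1 2 3 4 5 6 7 8
  row 9: 1 2 3 4 5 6 7 8 9

giving w = (9, 6, 1, 3, 5, 7, 8, 4, 2) via Δ²R.

Fulton essential set (4 of the 21 Rothe cells):

[(1, 8, 0), (2, 5, 0), (7, 4, 2), (8, 2, 1)]


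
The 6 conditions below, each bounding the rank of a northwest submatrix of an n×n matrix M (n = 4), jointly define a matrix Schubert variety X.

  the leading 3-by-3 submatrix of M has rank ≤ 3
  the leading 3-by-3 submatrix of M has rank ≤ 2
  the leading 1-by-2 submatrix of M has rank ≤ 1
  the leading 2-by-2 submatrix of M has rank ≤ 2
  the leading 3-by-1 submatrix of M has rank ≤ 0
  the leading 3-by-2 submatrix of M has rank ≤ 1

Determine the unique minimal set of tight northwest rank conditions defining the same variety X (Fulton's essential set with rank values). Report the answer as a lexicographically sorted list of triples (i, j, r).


The tightest implied rank at each (i,j), from the 6 conditions:

  R[1]: 0 1 1 1
  R[2]: 0 1 2 2
  R[3]: 0 1 2 3
  R[4]: 1 2 3 4

hence w(1..4) = (2, 3, 4, 1).

|D(w)|=3, |Ess(w)|=1:

[(3, 1, 0)]


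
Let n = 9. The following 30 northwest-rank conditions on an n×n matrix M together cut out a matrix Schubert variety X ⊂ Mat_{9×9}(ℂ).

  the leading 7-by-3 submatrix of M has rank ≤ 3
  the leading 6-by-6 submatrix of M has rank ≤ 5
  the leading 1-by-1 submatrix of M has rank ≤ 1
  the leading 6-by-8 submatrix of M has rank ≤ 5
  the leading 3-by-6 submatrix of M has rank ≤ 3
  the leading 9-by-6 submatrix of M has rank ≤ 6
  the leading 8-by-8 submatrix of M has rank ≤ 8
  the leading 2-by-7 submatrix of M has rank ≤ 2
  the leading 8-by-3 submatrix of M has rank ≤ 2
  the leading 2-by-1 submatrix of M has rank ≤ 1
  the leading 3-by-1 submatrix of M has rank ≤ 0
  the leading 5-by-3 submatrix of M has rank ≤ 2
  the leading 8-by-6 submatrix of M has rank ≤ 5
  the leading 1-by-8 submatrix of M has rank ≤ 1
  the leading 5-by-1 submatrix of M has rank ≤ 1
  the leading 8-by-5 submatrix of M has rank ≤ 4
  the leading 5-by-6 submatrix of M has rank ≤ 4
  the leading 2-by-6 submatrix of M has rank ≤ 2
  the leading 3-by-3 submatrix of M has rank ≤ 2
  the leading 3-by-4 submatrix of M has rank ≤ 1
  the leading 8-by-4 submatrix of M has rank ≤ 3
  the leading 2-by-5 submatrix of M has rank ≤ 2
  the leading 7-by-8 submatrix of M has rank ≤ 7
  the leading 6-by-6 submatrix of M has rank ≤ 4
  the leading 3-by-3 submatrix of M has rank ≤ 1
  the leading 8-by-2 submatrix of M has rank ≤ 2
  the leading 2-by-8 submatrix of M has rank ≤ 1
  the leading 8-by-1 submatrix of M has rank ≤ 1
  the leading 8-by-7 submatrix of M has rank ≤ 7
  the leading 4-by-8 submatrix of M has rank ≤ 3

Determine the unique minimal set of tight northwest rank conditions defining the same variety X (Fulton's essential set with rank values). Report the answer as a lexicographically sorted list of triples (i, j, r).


The tightest implied rank at each (i,j), from the 30 conditions:

  R[1]: 0  1  1  1  1  1  1  1  1
  R[2]: 0  1  1  1  1  1  1  1  2
  R[3]: 0  1  1  1  2  2  2  2  3
  R[4]: 1  2  2  2  3  3  3  3  4
  R[5]: 1  2  2  3  4  4  4  4  5
  R[6]: 1  2  2  3  4  4  5  5  6
  R[7]: 1  2  2  3  4  5  6  6  7
  R[8]: 1  2  2  3  4  5  6  7  8
  R[9]: 1  2  3  4  5  6  7  8  9

the unique w with this rank table is (2, 9, 5, 1, 4, 7, 6, 8, 3).

D(w) has 16 cells with 5 SE-corners; essential set:

[(2, 8, 1), (3, 1, 0), (3, 4, 1), (6, 6, 4), (8, 3, 2)]


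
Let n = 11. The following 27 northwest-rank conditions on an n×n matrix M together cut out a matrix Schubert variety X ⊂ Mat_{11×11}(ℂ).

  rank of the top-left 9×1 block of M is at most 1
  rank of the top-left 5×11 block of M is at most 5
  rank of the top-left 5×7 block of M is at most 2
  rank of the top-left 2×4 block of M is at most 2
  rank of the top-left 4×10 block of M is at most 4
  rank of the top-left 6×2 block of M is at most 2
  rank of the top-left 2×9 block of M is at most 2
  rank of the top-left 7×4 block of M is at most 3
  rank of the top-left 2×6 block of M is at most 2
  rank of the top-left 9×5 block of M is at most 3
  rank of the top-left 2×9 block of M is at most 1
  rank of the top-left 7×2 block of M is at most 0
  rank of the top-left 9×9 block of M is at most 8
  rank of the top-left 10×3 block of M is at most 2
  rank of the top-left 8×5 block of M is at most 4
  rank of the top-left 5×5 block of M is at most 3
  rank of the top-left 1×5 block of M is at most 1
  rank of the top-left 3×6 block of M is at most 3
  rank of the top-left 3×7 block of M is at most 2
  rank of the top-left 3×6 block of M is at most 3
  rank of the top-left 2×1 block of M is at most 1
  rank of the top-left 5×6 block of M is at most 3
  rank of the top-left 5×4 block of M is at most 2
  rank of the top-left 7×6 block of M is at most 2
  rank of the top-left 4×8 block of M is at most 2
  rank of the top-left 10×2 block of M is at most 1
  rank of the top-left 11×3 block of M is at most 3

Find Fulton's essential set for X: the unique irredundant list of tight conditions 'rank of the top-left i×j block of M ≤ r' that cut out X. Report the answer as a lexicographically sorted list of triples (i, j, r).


Rank table r_w(11×11) implied by the 27 constraints:

  row 1: 0  0  1  1  1  1  1  1  1  1  1
  row 2: 0  0  1  1  1  1  1  1  1  2  2
  row 3: 0  0  1  2  2  2  2  2  2  3  3
  row 4: 0  0  1  2  2  2  2  2  3  4  4
  row 5: 0  0  1  2  2  2  2  3  4  5  5
  row 6: 0  0  1  2  2  2  3  4  5  6  6
  row 7: 0  0  1  2  2  2  3  4  5  6  7
  row 8: 1  1  2  3  3  3  4  5  6  7  8
  row 9: 1  1  2  3  3  4  5  6  7  8  9
  row 10: 1  1  2  3  4  5  6  7  8  9  10
  row 11: 1  2  3  4  5  6  7  8  9  10  11

reading off 1-entries of Δ²R: w = (3, 10, 4, 9, 8, 7, 11, 1, 6, 5, 2).

ℓ(w)=34; the 7 essential cells (i,j,r):

[(2, 9, 1), (4, 8, 2), (5, 7, 2), (7, 2, 0), (7, 6, 2), (9, 5, 3), (10, 2, 1)]


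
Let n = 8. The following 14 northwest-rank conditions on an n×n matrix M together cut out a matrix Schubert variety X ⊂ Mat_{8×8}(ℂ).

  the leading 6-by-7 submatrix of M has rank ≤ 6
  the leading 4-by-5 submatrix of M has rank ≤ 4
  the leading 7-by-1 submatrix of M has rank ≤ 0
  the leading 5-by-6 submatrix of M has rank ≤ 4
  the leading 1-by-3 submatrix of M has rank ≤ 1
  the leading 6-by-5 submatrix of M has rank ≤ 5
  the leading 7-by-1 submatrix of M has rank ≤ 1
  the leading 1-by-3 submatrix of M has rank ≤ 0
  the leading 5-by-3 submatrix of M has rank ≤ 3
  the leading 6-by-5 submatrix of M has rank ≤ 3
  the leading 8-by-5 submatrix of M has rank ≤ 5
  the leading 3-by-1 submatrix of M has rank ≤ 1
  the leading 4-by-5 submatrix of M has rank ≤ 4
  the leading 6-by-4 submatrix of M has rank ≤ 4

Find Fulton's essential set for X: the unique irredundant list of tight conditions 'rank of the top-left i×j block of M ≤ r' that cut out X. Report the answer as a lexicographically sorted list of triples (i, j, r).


Rank table r_w(8×8) implied by the 14 constraints:

  row 1: 0, 0, 0, 1, 1, 1, 1, 1
  row 2: 0, 1, 1, 2, 2, 2, 2, 2
  row 3: 0, 1, 2, 3, 3, 3, 3, 3
  row 4: 0, 1, 2, 3, 3, 4, 4, 4
  row 5: 0, 1, 2, 3, 3, 4, 5, 5
  row 6: 0, 1, 2, 3, 3, 4, 5, 6
  row 7: 0, 1, 2, 3, 4, 5, 6, 7
  row 8: 1, 2, 3, 4, 5, 6, 7, 8

the unique w with this rank table is (4, 2, 3, 6, 7, 8, 5, 1).

D(w) has 12 cells with 3 SE-corners; essential set:

[(1, 3, 0), (6, 5, 3), (7, 1, 0)]


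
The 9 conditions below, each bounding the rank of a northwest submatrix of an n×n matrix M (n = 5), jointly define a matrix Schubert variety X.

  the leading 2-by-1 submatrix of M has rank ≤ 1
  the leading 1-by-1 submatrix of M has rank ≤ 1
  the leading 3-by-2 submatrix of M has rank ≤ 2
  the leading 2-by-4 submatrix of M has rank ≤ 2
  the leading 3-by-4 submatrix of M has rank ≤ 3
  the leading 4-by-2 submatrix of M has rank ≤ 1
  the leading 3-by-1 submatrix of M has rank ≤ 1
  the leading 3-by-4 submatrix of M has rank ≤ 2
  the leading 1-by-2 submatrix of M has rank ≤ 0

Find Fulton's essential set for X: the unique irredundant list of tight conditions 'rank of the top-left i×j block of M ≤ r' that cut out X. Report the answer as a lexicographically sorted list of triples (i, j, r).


Rank table r_w(5×5) implied by the 9 constraints:

  R[1]: 0, 0, 1, 1, 1
  R[2]: 1, 1, 2, 2, 2
  R[3]: 1, 1, 2, 2, 3
  R[4]: 1, 1, 2, 3, 4
  R[5]: 1, 2, 3, 4, 5

so w = (3, 1, 5, 4, 2).

Fulton essential set (3 of the 5 Rothe cells):

[(1, 2, 0), (3, 4, 2), (4, 2, 1)]


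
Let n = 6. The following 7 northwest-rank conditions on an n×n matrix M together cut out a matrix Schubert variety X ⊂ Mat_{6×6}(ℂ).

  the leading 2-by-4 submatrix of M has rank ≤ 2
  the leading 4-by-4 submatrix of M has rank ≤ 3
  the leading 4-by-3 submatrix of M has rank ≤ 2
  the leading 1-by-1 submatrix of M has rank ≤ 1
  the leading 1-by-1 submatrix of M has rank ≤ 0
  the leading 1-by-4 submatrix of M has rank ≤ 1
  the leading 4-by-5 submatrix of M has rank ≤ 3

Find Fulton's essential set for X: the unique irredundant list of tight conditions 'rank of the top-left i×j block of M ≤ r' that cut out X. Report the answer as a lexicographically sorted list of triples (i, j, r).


Reconstructing r_w from the 7 given conditions:

  i=1: 0 1 1 1 1 1
  i=2: 1 2 2 2 2 2
  i=3: 1 2 2 3 3 3
  i=4: 1 2 2 3 3 4
  i=5: 1 2 3 4 4 5
  i=6: 1 2 3 4 5 6

hence w(1..6) = (2, 1, 4, 6, 3, 5).

Rothe diagram D(w) (4 cells), 3 SE-corners (essential conditions):

[(1, 1, 0), (4, 3, 2), (4, 5, 3)]


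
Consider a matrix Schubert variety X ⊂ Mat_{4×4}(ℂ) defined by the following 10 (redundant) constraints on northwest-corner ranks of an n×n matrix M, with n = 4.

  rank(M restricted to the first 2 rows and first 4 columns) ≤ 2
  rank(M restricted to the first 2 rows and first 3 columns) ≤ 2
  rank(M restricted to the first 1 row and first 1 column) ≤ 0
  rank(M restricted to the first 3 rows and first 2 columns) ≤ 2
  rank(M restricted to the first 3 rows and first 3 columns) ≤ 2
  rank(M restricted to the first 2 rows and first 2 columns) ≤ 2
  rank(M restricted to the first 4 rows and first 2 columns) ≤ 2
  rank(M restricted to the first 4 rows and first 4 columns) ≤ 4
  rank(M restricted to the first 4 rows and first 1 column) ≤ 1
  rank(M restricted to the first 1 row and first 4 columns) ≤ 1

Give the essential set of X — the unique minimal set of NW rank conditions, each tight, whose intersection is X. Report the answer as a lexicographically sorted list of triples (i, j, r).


The tightest implied rank at each (i,j), from the 10 conditions:

  R[1]: 0 | 1 | 1 | 1
  R[2]: 1 | 2 | 2 | 2
  R[3]: 1 | 2 | 2 | 3
  R[4]: 1 | 2 | 3 | 4

the unique w with this rank table is (2, 1, 4, 3).

ℓ(w)=2; the 2 essential cells (i,j,r):

[(1, 1, 0), (3, 3, 2)]


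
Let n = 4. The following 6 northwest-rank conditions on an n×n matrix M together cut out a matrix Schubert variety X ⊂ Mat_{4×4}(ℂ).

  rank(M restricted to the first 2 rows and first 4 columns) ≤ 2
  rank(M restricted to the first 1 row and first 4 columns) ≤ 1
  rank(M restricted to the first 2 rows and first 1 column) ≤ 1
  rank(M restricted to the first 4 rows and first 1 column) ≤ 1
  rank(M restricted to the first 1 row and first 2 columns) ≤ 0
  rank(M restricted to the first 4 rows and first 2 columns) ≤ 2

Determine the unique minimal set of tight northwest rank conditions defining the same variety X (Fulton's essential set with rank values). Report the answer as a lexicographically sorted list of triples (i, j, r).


Propagating the 6 rank bounds to every northwest block:

  row 1: 0 | 0 | 1 | 1
  row 2: 1 | 1 | 2 | 2
  row 3: 1 | 2 | 3 | 3
  row 4: 1 | 2 | 3 | 4

second differences of R give the permutation w = (3, 1, 2, 4).

ℓ(w)=2; the 1 essential cell (i,j,r):

[(1, 2, 0)]


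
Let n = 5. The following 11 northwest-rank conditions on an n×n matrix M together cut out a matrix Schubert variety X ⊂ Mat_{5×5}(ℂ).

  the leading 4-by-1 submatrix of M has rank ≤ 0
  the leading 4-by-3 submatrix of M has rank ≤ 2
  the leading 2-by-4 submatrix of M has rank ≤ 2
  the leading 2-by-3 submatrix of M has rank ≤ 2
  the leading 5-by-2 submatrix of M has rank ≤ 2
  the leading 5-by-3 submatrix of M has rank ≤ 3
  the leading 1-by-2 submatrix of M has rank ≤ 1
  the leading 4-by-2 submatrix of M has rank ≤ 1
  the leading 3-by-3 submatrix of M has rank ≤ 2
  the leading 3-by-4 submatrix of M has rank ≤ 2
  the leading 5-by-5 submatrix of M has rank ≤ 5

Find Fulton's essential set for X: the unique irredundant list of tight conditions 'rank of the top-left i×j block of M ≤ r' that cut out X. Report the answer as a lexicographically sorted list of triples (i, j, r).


Computing R[i][j] = min implied NW-rank bound (n=5, 11 conditions):

  R[1]: 0, 1, 1, 1, 1
  R[2]: 0, 1, 2, 2, 2
  R[3]: 0, 1, 2, 2, 3
  R[4]: 0, 1, 2, 3, 4
  R[5]: 1, 2, 3, 4, 5

reading off 1-entries of Δ²R: w = (2, 3, 5, 4, 1).

2 SE-corners of the 5-cell Rothe diagram give Ess(w):

[(3, 4, 2), (4, 1, 0)]


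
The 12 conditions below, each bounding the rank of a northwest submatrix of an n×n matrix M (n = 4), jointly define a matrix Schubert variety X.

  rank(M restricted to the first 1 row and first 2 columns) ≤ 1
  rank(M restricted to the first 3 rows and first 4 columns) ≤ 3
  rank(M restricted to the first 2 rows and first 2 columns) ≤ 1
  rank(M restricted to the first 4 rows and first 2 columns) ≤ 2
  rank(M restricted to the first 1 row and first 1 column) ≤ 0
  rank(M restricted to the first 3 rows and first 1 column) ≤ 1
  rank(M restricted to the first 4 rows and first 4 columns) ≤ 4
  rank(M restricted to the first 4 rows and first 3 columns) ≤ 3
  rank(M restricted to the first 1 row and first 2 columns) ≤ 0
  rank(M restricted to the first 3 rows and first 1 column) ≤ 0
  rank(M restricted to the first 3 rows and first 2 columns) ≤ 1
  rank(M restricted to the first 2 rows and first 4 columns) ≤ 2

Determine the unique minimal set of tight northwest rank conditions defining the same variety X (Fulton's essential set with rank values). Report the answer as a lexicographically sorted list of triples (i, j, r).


Computing R[i][j] = min implied NW-rank bound (n=4, 12 conditions):

  row 1: 0  0  1  1
  row 2: 0  1  2  2
  row 3: 0  1  2  3
  row 4: 1  2  3  4

reading off 1-entries of Δ²R: w = (3, 2, 4, 1).

D(w) has 4 cells with 2 SE-corners; essential set:

[(1, 2, 0), (3, 1, 0)]


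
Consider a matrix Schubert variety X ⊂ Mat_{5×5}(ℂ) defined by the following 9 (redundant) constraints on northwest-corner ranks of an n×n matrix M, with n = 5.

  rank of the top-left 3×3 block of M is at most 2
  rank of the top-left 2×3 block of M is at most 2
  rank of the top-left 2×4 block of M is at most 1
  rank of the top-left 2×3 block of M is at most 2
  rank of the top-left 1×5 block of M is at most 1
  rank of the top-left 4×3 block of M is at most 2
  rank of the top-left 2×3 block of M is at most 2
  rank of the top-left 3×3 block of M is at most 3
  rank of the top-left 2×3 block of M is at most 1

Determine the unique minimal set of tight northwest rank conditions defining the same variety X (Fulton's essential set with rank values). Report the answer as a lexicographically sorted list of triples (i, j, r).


The tightest implied rank at each (i,j), from the 9 conditions:

  i=1: 1, 1, 1, 1, 1
  i=2: 1, 1, 1, 1, 2
  i=3: 1, 2, 2, 2, 3
  i=4: 1, 2, 2, 3, 4
  i=5: 1, 2, 3, 4, 5

second differences of R give the permutation w = (1, 5, 2, 4, 3).

Rothe diagram D(w) (4 cells), 2 SE-corners (essential conditions):

[(2, 4, 1), (4, 3, 2)]


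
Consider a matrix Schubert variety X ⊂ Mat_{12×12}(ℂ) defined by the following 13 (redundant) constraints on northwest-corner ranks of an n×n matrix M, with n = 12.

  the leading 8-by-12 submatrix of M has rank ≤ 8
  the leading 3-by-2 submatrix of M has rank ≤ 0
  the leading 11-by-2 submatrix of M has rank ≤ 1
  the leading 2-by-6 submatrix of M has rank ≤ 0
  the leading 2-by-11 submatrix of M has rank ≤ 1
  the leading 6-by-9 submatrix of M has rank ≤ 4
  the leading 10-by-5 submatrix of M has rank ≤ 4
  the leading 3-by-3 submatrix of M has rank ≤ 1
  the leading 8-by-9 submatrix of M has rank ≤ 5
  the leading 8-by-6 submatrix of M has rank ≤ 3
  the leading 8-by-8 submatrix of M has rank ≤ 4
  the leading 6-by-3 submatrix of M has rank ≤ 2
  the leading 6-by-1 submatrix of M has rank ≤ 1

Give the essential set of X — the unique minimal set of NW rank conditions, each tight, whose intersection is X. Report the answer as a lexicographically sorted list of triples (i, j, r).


Computing R[i][j] = min implied NW-rank bound (n=12, 13 conditions):

  i=1: 0 | 0 | 0 | 0 | 0 | 0 | 1 | 1 | 1 | 1 | 1 | 1
  i=2: 0 | 0 | 0 | 0 | 0 | 0 | 1 | 1 | 1 | 1 | 1 | 2
  i=3: 0 | 0 | 1 | 1 | 1 | 1 | 2 | 2 | 2 | 2 | 2 | 3
  i=4: 1 | 1 | 2 | 2 | 2 | 2 | 3 | 3 | 3 | 3 | 3 | 4
  i=5: 1 | 1 | 2 | 3 | 3 | 3 | 4 | 4 | 4 | 4 | 4 | 5
  i=6: 1 | 1 | 2 | 3 | 3 | 3 | 4 | 4 | 4 | 5 | 5 | 6
  i=7: 1 | 1 | 2 | 3 | 3 | 3 | 4 | 4 | 5 | 6 | 6 | 7
  i=8: 1 | 1 | 2 | 3 | 3 | 3 | 4 | 4 | 5 | 6 | 7 | 8
  i=9: 1 | 1 | 2 | 3 | 4 | 4 | 5 | 5 | 6 | 7 | 8 | 9
  i=10: 1 | 1 | 2 | 3 | 4 | 5 | 6 | 6 | 7 | 8 | 9 | 10
  i=11: 1 | 1 | 2 | 3 | 4 | 5 | 6 | 7 | 8 | 9 | 10 | 11
  i=12: 1 | 2 | 3 | 4 | 5 | 6 | 7 | 8 | 9 | 10 | 11 | 12

so w = (7, 12, 3, 1, 4, 10, 9, 11, 5, 6, 8, 2).

Fulton essential set (7 of the 35 Rothe cells):

[(2, 6, 0), (2, 11, 1), (3, 2, 0), (6, 9, 4), (8, 6, 3), (8, 8, 4), (11, 2, 1)]


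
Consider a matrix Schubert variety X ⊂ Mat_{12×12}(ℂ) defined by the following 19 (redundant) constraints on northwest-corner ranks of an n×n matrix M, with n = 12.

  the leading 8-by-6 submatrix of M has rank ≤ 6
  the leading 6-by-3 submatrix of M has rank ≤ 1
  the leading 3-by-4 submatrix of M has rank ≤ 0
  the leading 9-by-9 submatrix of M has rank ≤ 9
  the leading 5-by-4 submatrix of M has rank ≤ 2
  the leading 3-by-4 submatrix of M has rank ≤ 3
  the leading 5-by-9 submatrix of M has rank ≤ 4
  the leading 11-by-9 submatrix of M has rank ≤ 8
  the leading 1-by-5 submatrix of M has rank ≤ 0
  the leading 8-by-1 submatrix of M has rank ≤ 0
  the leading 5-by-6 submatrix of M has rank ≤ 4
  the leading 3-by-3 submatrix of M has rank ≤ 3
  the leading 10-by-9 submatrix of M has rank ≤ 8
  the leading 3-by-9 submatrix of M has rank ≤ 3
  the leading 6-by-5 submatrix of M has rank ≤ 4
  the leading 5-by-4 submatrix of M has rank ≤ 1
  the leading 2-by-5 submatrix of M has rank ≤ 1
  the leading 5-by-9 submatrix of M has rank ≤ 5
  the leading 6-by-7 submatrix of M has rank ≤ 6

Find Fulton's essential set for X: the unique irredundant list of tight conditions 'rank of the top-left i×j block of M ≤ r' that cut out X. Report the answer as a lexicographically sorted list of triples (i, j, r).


Propagating the 19 rank bounds to every northwest block:

  R[1]: 0  0  0  0  0  1  1  1  1  1  1  1
  R[2]: 0  0  0  0  1  2  2  2  2  2  2  2
  R[3]: 0  0  0  0  1  2  3  3  3  3  3  3
  R[4]: 0  1  1  1  2  3  4  4  4  4  4  4
  R[5]: 0  1  1  1  2  3  4  4  4  5  5  5
  R[6]: 0  1  1  2  3  4  5  5  5  6  6  6
  R[7]: 0  1  2  3  4  5  6  6  6  7  7  7
  R[8]: 0  1  2  3  4  5  6  7  7  8  8  8
  R[9]: 1  2  3  4  5  6  7  8  8  9  9  9
  R[10]: 1  2  3  4  5  6  7  8  8  9  10  10
  R[11]: 1  2  3  4  5  6  7  8  8  9  10  11
  R[12]: 1  2  3  4  5  6  7  8  9  10  11  12

hence w(1..12) = (6, 5, 7, 2, 10, 4, 3, 8, 1, 11, 12, 9).

|D(w)|=25, |Ess(w)|=7:

[(1, 5, 0), (3, 4, 0), (5, 4, 1), (5, 9, 4), (6, 3, 1), (8, 1, 0), (11, 9, 8)]


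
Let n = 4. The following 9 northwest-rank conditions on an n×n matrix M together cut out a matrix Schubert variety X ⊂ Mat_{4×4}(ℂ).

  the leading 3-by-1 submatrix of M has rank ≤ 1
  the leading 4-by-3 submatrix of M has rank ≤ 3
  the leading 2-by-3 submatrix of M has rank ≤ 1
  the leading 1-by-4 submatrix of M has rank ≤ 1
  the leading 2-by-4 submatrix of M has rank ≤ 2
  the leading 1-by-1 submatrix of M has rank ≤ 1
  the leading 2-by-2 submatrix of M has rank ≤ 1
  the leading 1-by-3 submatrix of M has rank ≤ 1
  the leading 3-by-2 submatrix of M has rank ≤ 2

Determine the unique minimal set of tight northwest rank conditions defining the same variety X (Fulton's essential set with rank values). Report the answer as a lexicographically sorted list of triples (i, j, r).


Rank table r_w(4×4) implied by the 9 constraints:

  1 | 1 | 1 | 1
  1 | 1 | 1 | 2
  1 | 2 | 2 | 3
  1 | 2 | 3 | 4

so w = (1, 4, 2, 3).

Rothe diagram D(w) (2 cells), 1 SE-corner (essential condition):

[(2, 3, 1)]


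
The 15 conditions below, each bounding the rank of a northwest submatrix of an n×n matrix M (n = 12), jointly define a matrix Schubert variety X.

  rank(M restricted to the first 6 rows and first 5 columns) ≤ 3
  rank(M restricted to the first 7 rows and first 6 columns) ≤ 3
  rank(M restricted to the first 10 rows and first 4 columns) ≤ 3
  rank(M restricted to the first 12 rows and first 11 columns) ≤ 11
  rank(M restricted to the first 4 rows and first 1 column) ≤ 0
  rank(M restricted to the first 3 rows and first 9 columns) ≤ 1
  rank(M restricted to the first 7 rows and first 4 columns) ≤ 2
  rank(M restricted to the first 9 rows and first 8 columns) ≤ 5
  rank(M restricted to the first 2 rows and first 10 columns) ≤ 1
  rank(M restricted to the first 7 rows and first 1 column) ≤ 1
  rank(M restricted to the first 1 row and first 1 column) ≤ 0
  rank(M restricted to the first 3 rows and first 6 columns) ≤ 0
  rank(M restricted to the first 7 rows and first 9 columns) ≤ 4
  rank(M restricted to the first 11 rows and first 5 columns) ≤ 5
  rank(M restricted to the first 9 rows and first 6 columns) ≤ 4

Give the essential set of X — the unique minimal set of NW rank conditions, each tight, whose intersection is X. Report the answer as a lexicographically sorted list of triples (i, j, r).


Recovering R(i,j) via the rank-extension bound from the 15 conditions:

  i=1: 0  0  0  0  0  0  1  1  1  1  1  1
  i=2: 0  0  0  0  0  0  1  1  1  1  2  2
  i=3: 0  0  0  0  0  0  1  1  1  2  3  3
  i=4: 0  1  1  1  1  1  2  2  2  3  4  4
  i=5: 1  2  2  2  2  2  3  3  3  4  5  5
  i=6: 1  2  2  2  3  3  4  4  4  5  6  6
  i=7: 1  2  2  2  3  3  4  4  4  5  6  7
  i=8: 1  2  3  3  4  4  5  5  5  6  7  8
  i=9: 1  2  3  3  4  4  5  5  6  7  8  9
  i=10: 1  2  3  3  4  5  6  6  7  8  9  10
  i=11: 1  2  3  4  5  6  7  7  8  9  10  11
  i=12: 1  2  3  4  5  6  7  8  9  10  11  12

second differences of R give the permutation w = (7, 11, 10, 2, 1, 5, 12, 3, 9, 6, 4, 8).

Fulton essential set (10 of the 35 Rothe cells):

[(2, 10, 1), (3, 6, 0), (3, 9, 1), (4, 1, 0), (7, 4, 2), (7, 6, 3), (7, 9, 4), (9, 6, 4), (9, 8, 5), (10, 4, 3)]


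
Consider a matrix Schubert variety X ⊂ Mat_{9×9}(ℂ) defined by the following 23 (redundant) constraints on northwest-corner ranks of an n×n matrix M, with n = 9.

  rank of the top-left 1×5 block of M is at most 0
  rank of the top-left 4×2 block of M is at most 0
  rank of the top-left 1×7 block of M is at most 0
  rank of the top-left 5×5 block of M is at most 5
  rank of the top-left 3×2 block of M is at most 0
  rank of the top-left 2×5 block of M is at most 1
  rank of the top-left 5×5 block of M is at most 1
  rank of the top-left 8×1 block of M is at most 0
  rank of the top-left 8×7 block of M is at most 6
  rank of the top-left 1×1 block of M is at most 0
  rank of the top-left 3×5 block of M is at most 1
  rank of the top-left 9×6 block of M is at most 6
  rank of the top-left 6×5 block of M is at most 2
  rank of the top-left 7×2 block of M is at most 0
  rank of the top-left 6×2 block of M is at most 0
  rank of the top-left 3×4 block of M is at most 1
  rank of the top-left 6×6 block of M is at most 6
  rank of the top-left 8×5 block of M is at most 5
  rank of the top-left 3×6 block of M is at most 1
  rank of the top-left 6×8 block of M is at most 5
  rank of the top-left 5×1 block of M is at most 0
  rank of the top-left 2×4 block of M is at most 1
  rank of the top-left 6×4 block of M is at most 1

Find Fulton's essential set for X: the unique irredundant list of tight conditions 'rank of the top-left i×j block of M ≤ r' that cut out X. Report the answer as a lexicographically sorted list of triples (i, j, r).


Propagating the 23 rank bounds to every northwest block:

  0 | 0 | 0 | 0 | 0 | 0 | 0 | 1 | 1
  0 | 0 | 1 | 1 | 1 | 1 | 1 | 2 | 2
  0 | 0 | 1 | 1 | 1 | 1 | 2 | 3 | 3
  0 | 0 | 1 | 1 | 1 | 2 | 3 | 4 | 4
  0 | 0 | 1 | 1 | 1 | 2 | 3 | 4 | 5
  0 | 0 | 1 | 1 | 2 | 3 | 4 | 5 | 6
  0 | 0 | 1 | 2 | 3 | 4 | 5 | 6 | 7
  0 | 1 | 2 | 3 | 4 | 5 | 6 | 7 | 8
  1 | 2 | 3 | 4 | 5 | 6 | 7 | 8 | 9

reading off 1-entries of Δ²R: w = (8, 3, 7, 6, 9, 5, 4, 2, 1).

D(w) has 28 cells with 6 SE-corners; essential set:

[(1, 7, 0), (3, 6, 1), (5, 5, 1), (6, 4, 1), (7, 2, 0), (8, 1, 0)]
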